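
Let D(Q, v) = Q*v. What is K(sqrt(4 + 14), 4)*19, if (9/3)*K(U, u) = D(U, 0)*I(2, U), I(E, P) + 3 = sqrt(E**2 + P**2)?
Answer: 0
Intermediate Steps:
I(E, P) = -3 + sqrt(E**2 + P**2)
K(U, u) = 0 (K(U, u) = ((U*0)*(-3 + sqrt(2**2 + U**2)))/3 = (0*(-3 + sqrt(4 + U**2)))/3 = (1/3)*0 = 0)
K(sqrt(4 + 14), 4)*19 = 0*19 = 0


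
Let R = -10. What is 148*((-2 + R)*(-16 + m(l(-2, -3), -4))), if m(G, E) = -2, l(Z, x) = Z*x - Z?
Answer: 31968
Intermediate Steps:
l(Z, x) = -Z + Z*x
148*((-2 + R)*(-16 + m(l(-2, -3), -4))) = 148*((-2 - 10)*(-16 - 2)) = 148*(-12*(-18)) = 148*216 = 31968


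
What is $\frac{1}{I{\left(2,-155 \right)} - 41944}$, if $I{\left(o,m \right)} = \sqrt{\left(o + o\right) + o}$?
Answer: $- \frac{20972}{879649565} - \frac{\sqrt{6}}{1759299130} \approx -2.3843 \cdot 10^{-5}$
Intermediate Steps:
$I{\left(o,m \right)} = \sqrt{3} \sqrt{o}$ ($I{\left(o,m \right)} = \sqrt{2 o + o} = \sqrt{3 o} = \sqrt{3} \sqrt{o}$)
$\frac{1}{I{\left(2,-155 \right)} - 41944} = \frac{1}{\sqrt{3} \sqrt{2} - 41944} = \frac{1}{\sqrt{6} - 41944} = \frac{1}{-41944 + \sqrt{6}}$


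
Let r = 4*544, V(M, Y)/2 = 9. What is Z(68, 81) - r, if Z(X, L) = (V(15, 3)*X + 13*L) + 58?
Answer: 159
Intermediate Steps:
V(M, Y) = 18 (V(M, Y) = 2*9 = 18)
r = 2176
Z(X, L) = 58 + 13*L + 18*X (Z(X, L) = (18*X + 13*L) + 58 = (13*L + 18*X) + 58 = 58 + 13*L + 18*X)
Z(68, 81) - r = (58 + 13*81 + 18*68) - 1*2176 = (58 + 1053 + 1224) - 2176 = 2335 - 2176 = 159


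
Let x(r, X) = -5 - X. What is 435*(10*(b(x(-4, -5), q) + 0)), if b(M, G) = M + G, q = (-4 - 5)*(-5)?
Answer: 195750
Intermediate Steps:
q = 45 (q = -9*(-5) = 45)
b(M, G) = G + M
435*(10*(b(x(-4, -5), q) + 0)) = 435*(10*((45 + (-5 - 1*(-5))) + 0)) = 435*(10*((45 + (-5 + 5)) + 0)) = 435*(10*((45 + 0) + 0)) = 435*(10*(45 + 0)) = 435*(10*45) = 435*450 = 195750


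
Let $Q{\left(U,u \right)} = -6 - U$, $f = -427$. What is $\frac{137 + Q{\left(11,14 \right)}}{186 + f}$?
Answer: $- \frac{120}{241} \approx -0.49793$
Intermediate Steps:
$\frac{137 + Q{\left(11,14 \right)}}{186 + f} = \frac{137 - 17}{186 - 427} = \frac{137 - 17}{-241} = \left(137 - 17\right) \left(- \frac{1}{241}\right) = 120 \left(- \frac{1}{241}\right) = - \frac{120}{241}$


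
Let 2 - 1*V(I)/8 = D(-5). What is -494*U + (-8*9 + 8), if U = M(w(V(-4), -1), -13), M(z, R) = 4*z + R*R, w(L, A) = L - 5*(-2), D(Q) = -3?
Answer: -182350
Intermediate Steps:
V(I) = 40 (V(I) = 16 - 8*(-3) = 16 + 24 = 40)
w(L, A) = 10 + L (w(L, A) = L + 10 = 10 + L)
M(z, R) = R**2 + 4*z (M(z, R) = 4*z + R**2 = R**2 + 4*z)
U = 369 (U = (-13)**2 + 4*(10 + 40) = 169 + 4*50 = 169 + 200 = 369)
-494*U + (-8*9 + 8) = -494*369 + (-8*9 + 8) = -182286 + (-72 + 8) = -182286 - 64 = -182350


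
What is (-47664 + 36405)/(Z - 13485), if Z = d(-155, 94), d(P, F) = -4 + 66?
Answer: 11259/13423 ≈ 0.83878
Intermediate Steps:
d(P, F) = 62
Z = 62
(-47664 + 36405)/(Z - 13485) = (-47664 + 36405)/(62 - 13485) = -11259/(-13423) = -11259*(-1/13423) = 11259/13423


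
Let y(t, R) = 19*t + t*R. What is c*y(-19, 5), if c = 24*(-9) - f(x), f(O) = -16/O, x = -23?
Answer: 2272704/23 ≈ 98813.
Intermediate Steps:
c = -4984/23 (c = 24*(-9) - (-16)/(-23) = -216 - (-16)*(-1)/23 = -216 - 1*16/23 = -216 - 16/23 = -4984/23 ≈ -216.70)
y(t, R) = 19*t + R*t
c*y(-19, 5) = -(-94696)*(19 + 5)/23 = -(-94696)*24/23 = -4984/23*(-456) = 2272704/23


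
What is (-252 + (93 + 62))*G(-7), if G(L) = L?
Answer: 679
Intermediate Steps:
(-252 + (93 + 62))*G(-7) = (-252 + (93 + 62))*(-7) = (-252 + 155)*(-7) = -97*(-7) = 679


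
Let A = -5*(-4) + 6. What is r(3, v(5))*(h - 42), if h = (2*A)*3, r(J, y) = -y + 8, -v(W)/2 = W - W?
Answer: 912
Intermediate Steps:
v(W) = 0 (v(W) = -2*(W - W) = -2*0 = 0)
A = 26 (A = 20 + 6 = 26)
r(J, y) = 8 - y
h = 156 (h = (2*26)*3 = 52*3 = 156)
r(3, v(5))*(h - 42) = (8 - 1*0)*(156 - 42) = (8 + 0)*114 = 8*114 = 912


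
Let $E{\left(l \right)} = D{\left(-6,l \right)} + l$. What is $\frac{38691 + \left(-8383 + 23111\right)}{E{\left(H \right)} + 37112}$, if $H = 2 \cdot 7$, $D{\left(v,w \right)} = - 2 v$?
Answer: $\frac{53419}{37138} \approx 1.4384$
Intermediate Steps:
$H = 14$
$E{\left(l \right)} = 12 + l$ ($E{\left(l \right)} = \left(-2\right) \left(-6\right) + l = 12 + l$)
$\frac{38691 + \left(-8383 + 23111\right)}{E{\left(H \right)} + 37112} = \frac{38691 + \left(-8383 + 23111\right)}{\left(12 + 14\right) + 37112} = \frac{38691 + 14728}{26 + 37112} = \frac{53419}{37138}$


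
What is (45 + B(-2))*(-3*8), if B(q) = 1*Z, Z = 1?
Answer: -1104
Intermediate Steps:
B(q) = 1 (B(q) = 1*1 = 1)
(45 + B(-2))*(-3*8) = (45 + 1)*(-3*8) = 46*(-24) = -1104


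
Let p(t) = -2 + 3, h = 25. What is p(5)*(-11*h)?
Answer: -275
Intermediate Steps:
p(t) = 1
p(5)*(-11*h) = 1*(-11*25) = 1*(-275) = -275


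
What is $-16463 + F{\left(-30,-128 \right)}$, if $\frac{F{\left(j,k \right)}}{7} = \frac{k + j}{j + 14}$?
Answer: $- \frac{131151}{8} \approx -16394.0$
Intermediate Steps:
$F{\left(j,k \right)} = \frac{7 \left(j + k\right)}{14 + j}$ ($F{\left(j,k \right)} = 7 \frac{k + j}{j + 14} = 7 \frac{j + k}{14 + j} = \frac{7 \left(j + k\right)}{14 + j}$)
$-16463 + F{\left(-30,-128 \right)} = -16463 + \frac{7 \left(-30 - 128\right)}{14 - 30} = -16463 + 7 \frac{1}{-16} \left(-158\right) = -16463 + 7 \left(- \frac{1}{16}\right) \left(-158\right) = -16463 + \frac{553}{8} = - \frac{131151}{8}$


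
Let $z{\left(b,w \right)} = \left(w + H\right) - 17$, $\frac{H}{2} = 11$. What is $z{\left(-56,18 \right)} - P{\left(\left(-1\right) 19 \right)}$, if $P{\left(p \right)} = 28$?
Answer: $-5$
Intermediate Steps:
$H = 22$ ($H = 2 \cdot 11 = 22$)
$z{\left(b,w \right)} = 5 + w$ ($z{\left(b,w \right)} = \left(w + 22\right) - 17 = \left(22 + w\right) - 17 = 5 + w$)
$z{\left(-56,18 \right)} - P{\left(\left(-1\right) 19 \right)} = \left(5 + 18\right) - 28 = 23 - 28 = -5$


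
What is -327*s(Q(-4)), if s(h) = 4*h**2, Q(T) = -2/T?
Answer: -327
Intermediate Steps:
-327*s(Q(-4)) = -1308*(-2/(-4))**2 = -1308*(-2*(-1/4))**2 = -1308*(1/2)**2 = -1308/4 = -327*1 = -327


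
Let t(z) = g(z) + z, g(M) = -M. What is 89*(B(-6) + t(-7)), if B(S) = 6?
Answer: 534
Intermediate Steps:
t(z) = 0 (t(z) = -z + z = 0)
89*(B(-6) + t(-7)) = 89*(6 + 0) = 89*6 = 534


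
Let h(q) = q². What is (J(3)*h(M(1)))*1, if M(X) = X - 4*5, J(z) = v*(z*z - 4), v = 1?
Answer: 1805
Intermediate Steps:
J(z) = -4 + z² (J(z) = 1*(z*z - 4) = 1*(z² - 4) = 1*(-4 + z²) = -4 + z²)
M(X) = -20 + X (M(X) = X - 20 = -20 + X)
(J(3)*h(M(1)))*1 = ((-4 + 3²)*(-20 + 1)²)*1 = ((-4 + 9)*(-19)²)*1 = (5*361)*1 = 1805*1 = 1805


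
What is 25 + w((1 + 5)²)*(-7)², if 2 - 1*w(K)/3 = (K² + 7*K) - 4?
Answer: -226649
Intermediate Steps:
w(K) = 18 - 21*K - 3*K² (w(K) = 6 - 3*((K² + 7*K) - 4) = 6 - 3*(-4 + K² + 7*K) = 6 + (12 - 21*K - 3*K²) = 18 - 21*K - 3*K²)
25 + w((1 + 5)²)*(-7)² = 25 + (18 - 21*(1 + 5)² - 3*(1 + 5)⁴)*(-7)² = 25 + (18 - 21*6² - 3*(6²)²)*49 = 25 + (18 - 21*36 - 3*36²)*49 = 25 + (18 - 756 - 3*1296)*49 = 25 + (18 - 756 - 3888)*49 = 25 - 4626*49 = 25 - 226674 = -226649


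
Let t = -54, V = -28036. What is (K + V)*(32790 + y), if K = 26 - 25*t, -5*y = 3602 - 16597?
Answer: -943470740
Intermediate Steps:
y = 2599 (y = -(3602 - 16597)/5 = -1/5*(-12995) = 2599)
K = 1376 (K = 26 - 25*(-54) = 26 + 1350 = 1376)
(K + V)*(32790 + y) = (1376 - 28036)*(32790 + 2599) = -26660*35389 = -943470740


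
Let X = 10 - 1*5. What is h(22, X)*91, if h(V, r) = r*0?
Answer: 0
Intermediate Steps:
X = 5 (X = 10 - 5 = 5)
h(V, r) = 0
h(22, X)*91 = 0*91 = 0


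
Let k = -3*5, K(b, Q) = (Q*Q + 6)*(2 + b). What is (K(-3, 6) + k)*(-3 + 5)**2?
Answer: -228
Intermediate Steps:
K(b, Q) = (2 + b)*(6 + Q**2) (K(b, Q) = (Q**2 + 6)*(2 + b) = (6 + Q**2)*(2 + b) = (2 + b)*(6 + Q**2))
k = -15
(K(-3, 6) + k)*(-3 + 5)**2 = ((12 + 2*6**2 + 6*(-3) - 3*6**2) - 15)*(-3 + 5)**2 = ((12 + 2*36 - 18 - 3*36) - 15)*2**2 = ((12 + 72 - 18 - 108) - 15)*4 = (-42 - 15)*4 = -57*4 = -228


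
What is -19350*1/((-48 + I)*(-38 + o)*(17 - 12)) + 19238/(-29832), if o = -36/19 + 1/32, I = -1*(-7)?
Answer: -4961701687/1646920308 ≈ -3.0127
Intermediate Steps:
I = 7
o = -1133/608 (o = -36*1/19 + 1*(1/32) = -36/19 + 1/32 = -1133/608 ≈ -1.8635)
-19350*1/((-48 + I)*(-38 + o)*(17 - 12)) + 19238/(-29832) = -19350*1/((-48 + 7)*(-38 - 1133/608)*(17 - 12)) + 19238/(-29832) = -19350/((-(-993717)*5/608)) + 19238*(-1/29832) = -19350/((-24237/608*(-205))) - 9619/14916 = -19350/4968585/608 - 9619/14916 = -19350*608/4968585 - 9619/14916 = -261440/110413 - 9619/14916 = -4961701687/1646920308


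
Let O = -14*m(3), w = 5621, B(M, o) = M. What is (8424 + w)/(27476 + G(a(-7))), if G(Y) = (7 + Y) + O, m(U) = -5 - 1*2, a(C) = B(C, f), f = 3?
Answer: 14045/27574 ≈ 0.50936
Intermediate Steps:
a(C) = C
m(U) = -7 (m(U) = -5 - 2 = -7)
O = 98 (O = -14*(-7) = 98)
G(Y) = 105 + Y (G(Y) = (7 + Y) + 98 = 105 + Y)
(8424 + w)/(27476 + G(a(-7))) = (8424 + 5621)/(27476 + (105 - 7)) = 14045/(27476 + 98) = 14045/27574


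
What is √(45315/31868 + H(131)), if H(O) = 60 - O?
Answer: I*√17665332671/15934 ≈ 8.3413*I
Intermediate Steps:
√(45315/31868 + H(131)) = √(45315/31868 + (60 - 1*131)) = √(45315*(1/31868) + (60 - 131)) = √(45315/31868 - 71) = √(-2217313/31868) = I*√17665332671/15934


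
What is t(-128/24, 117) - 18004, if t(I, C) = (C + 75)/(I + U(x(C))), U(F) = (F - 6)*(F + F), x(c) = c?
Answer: -701309524/38953 ≈ -18004.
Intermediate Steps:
U(F) = 2*F*(-6 + F) (U(F) = (-6 + F)*(2*F) = 2*F*(-6 + F))
t(I, C) = (75 + C)/(I + 2*C*(-6 + C)) (t(I, C) = (C + 75)/(I + 2*C*(-6 + C)) = (75 + C)/(I + 2*C*(-6 + C)))
t(-128/24, 117) - 18004 = (75 + 117)/(-128/24 + 2*117*(-6 + 117)) - 18004 = 192/(-128*1/24 + 2*117*111) - 18004 = 192/(-16/3 + 25974) - 18004 = 192/(77906/3) - 18004 = (3/77906)*192 - 18004 = 288/38953 - 18004 = -701309524/38953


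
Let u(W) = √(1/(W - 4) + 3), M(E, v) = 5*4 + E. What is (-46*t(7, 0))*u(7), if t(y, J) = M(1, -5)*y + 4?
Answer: -6946*√30/3 ≈ -12682.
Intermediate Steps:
M(E, v) = 20 + E
u(W) = √(3 + 1/(-4 + W)) (u(W) = √(1/(-4 + W) + 3) = √(3 + 1/(-4 + W)))
t(y, J) = 4 + 21*y (t(y, J) = (20 + 1)*y + 4 = 21*y + 4 = 4 + 21*y)
(-46*t(7, 0))*u(7) = (-46*(4 + 21*7))*√((-11 + 3*7)/(-4 + 7)) = (-46*(4 + 147))*√((-11 + 21)/3) = (-46*151)*√((⅓)*10) = -6946*√30/3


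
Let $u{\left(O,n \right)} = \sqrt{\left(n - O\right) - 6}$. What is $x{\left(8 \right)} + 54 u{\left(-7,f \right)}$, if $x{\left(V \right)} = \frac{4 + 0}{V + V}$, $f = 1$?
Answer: $\frac{1}{4} + 54 \sqrt{2} \approx 76.618$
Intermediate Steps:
$x{\left(V \right)} = \frac{2}{V}$ ($x{\left(V \right)} = \frac{4}{2 V} = 4 \frac{1}{2 V} = \frac{2}{V}$)
$u{\left(O,n \right)} = \sqrt{-6 + n - O}$
$x{\left(8 \right)} + 54 u{\left(-7,f \right)} = \frac{2}{8} + 54 \sqrt{-6 + 1 - -7} = 2 \cdot \frac{1}{8} + 54 \sqrt{-6 + 1 + 7} = \frac{1}{4} + 54 \sqrt{2}$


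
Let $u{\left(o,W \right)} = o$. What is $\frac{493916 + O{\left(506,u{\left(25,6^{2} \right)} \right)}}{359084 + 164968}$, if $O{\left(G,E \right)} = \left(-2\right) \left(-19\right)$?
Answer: $\frac{246977}{262026} \approx 0.94257$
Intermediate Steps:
$O{\left(G,E \right)} = 38$
$\frac{493916 + O{\left(506,u{\left(25,6^{2} \right)} \right)}}{359084 + 164968} = \frac{493916 + 38}{359084 + 164968} = \frac{493954}{524052} = 493954 \cdot \frac{1}{524052} = \frac{246977}{262026}$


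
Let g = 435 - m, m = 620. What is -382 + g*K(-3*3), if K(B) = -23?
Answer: 3873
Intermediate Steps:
g = -185 (g = 435 - 1*620 = 435 - 620 = -185)
-382 + g*K(-3*3) = -382 - 185*(-23) = -382 + 4255 = 3873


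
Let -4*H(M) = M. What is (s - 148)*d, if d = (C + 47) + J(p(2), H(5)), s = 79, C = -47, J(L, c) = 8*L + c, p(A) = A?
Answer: -4071/4 ≈ -1017.8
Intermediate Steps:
H(M) = -M/4
J(L, c) = c + 8*L
d = 59/4 (d = (-47 + 47) + (-¼*5 + 8*2) = 0 + (-5/4 + 16) = 0 + 59/4 = 59/4 ≈ 14.750)
(s - 148)*d = (79 - 148)*(59/4) = -69*59/4 = -4071/4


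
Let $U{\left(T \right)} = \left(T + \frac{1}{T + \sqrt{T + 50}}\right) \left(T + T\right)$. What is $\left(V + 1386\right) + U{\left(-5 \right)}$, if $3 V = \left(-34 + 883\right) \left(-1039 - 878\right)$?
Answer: $- \frac{1082155}{2} - \frac{3 \sqrt{5}}{2} \approx -5.4108 \cdot 10^{5}$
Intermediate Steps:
$V = -542511$ ($V = \frac{\left(-34 + 883\right) \left(-1039 - 878\right)}{3} = \frac{849 \left(-1917\right)}{3} = \frac{1}{3} \left(-1627533\right) = -542511$)
$U{\left(T \right)} = 2 T \left(T + \frac{1}{T + \sqrt{50 + T}}\right)$ ($U{\left(T \right)} = \left(T + \frac{1}{T + \sqrt{50 + T}}\right) 2 T = 2 T \left(T + \frac{1}{T + \sqrt{50 + T}}\right)$)
$\left(V + 1386\right) + U{\left(-5 \right)} = \left(-542511 + 1386\right) + 2 \left(-5\right) \frac{1}{-5 + \sqrt{50 - 5}} \left(1 + \left(-5\right)^{2} - 5 \sqrt{50 - 5}\right) = -541125 + 2 \left(-5\right) \frac{1}{-5 + \sqrt{45}} \left(1 + 25 - 5 \sqrt{45}\right) = -541125 + 2 \left(-5\right) \frac{1}{-5 + 3 \sqrt{5}} \left(1 + 25 - 5 \cdot 3 \sqrt{5}\right) = -541125 + 2 \left(-5\right) \frac{1}{-5 + 3 \sqrt{5}} \left(1 + 25 - 15 \sqrt{5}\right) = -541125 + 2 \left(-5\right) \frac{1}{-5 + 3 \sqrt{5}} \left(26 - 15 \sqrt{5}\right) = -541125 - \frac{10 \left(26 - 15 \sqrt{5}\right)}{-5 + 3 \sqrt{5}}$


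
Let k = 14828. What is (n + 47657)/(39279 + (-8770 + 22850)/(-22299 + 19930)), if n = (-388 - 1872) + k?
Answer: 142673025/93037871 ≈ 1.5335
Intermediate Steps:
n = 12568 (n = (-388 - 1872) + 14828 = -2260 + 14828 = 12568)
(n + 47657)/(39279 + (-8770 + 22850)/(-22299 + 19930)) = (12568 + 47657)/(39279 + (-8770 + 22850)/(-22299 + 19930)) = 60225/(39279 + 14080/(-2369)) = 60225/(39279 + 14080*(-1/2369)) = 60225/(39279 - 14080/2369) = 60225/(93037871/2369) = 60225*(2369/93037871) = 142673025/93037871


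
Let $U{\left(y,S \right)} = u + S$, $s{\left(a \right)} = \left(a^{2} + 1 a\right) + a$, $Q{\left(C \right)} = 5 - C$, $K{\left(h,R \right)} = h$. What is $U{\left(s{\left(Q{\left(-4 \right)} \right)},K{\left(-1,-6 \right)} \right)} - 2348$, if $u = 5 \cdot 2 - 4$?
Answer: $-2343$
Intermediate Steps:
$u = 6$ ($u = 10 - 4 = 6$)
$s{\left(a \right)} = a^{2} + 2 a$ ($s{\left(a \right)} = \left(a^{2} + a\right) + a = \left(a + a^{2}\right) + a = a^{2} + 2 a$)
$U{\left(y,S \right)} = 6 + S$
$U{\left(s{\left(Q{\left(-4 \right)} \right)},K{\left(-1,-6 \right)} \right)} - 2348 = \left(6 - 1\right) - 2348 = 5 - 2348 = -2343$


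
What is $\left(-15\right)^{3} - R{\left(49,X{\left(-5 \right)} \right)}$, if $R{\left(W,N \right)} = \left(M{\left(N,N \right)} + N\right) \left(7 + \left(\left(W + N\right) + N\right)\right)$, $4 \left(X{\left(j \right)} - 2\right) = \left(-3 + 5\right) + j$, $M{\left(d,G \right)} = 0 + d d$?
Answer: $- \frac{113265}{32} \approx -3539.5$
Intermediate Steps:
$M{\left(d,G \right)} = d^{2}$ ($M{\left(d,G \right)} = 0 + d^{2} = d^{2}$)
$X{\left(j \right)} = \frac{5}{2} + \frac{j}{4}$ ($X{\left(j \right)} = 2 + \frac{\left(-3 + 5\right) + j}{4} = 2 + \frac{2 + j}{4} = 2 + \left(\frac{1}{2} + \frac{j}{4}\right) = \frac{5}{2} + \frac{j}{4}$)
$R{\left(W,N \right)} = \left(N + N^{2}\right) \left(7 + W + 2 N\right)$ ($R{\left(W,N \right)} = \left(N^{2} + N\right) \left(7 + \left(\left(W + N\right) + N\right)\right) = \left(N + N^{2}\right) \left(7 + \left(\left(N + W\right) + N\right)\right) = \left(N + N^{2}\right) \left(7 + \left(W + 2 N\right)\right) = \left(N + N^{2}\right) \left(7 + W + 2 N\right)$)
$\left(-15\right)^{3} - R{\left(49,X{\left(-5 \right)} \right)} = \left(-15\right)^{3} - \left(\frac{5}{2} + \frac{1}{4} \left(-5\right)\right) \left(7 + 49 + 2 \left(\frac{5}{2} + \frac{1}{4} \left(-5\right)\right)^{2} + 9 \left(\frac{5}{2} + \frac{1}{4} \left(-5\right)\right) + \left(\frac{5}{2} + \frac{1}{4} \left(-5\right)\right) 49\right) = -3375 - \left(\frac{5}{2} - \frac{5}{4}\right) \left(7 + 49 + 2 \left(\frac{5}{2} - \frac{5}{4}\right)^{2} + 9 \left(\frac{5}{2} - \frac{5}{4}\right) + \left(\frac{5}{2} - \frac{5}{4}\right) 49\right) = -3375 - \frac{5 \left(7 + 49 + 2 \left(\frac{5}{4}\right)^{2} + 9 \cdot \frac{5}{4} + \frac{5}{4} \cdot 49\right)}{4} = -3375 - \frac{5 \left(7 + 49 + 2 \cdot \frac{25}{16} + \frac{45}{4} + \frac{245}{4}\right)}{4} = -3375 - \frac{5 \left(7 + 49 + \frac{25}{8} + \frac{45}{4} + \frac{245}{4}\right)}{4} = -3375 - \frac{5}{4} \cdot \frac{1053}{8} = -3375 - \frac{5265}{32} = - \frac{113265}{32}$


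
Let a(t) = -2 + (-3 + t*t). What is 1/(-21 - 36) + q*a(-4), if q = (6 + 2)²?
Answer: 40127/57 ≈ 703.98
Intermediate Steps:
a(t) = -5 + t² (a(t) = -2 + (-3 + t²) = -5 + t²)
q = 64 (q = 8² = 64)
1/(-21 - 36) + q*a(-4) = 1/(-21 - 36) + 64*(-5 + (-4)²) = 1/(-57) + 64*(-5 + 16) = -1/57 + 64*11 = -1/57 + 704 = 40127/57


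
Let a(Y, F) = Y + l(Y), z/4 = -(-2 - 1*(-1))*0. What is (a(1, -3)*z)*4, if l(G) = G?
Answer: 0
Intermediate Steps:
z = 0 (z = 4*(-(-2 - 1*(-1))*0) = 4*(-(-2 + 1)*0) = 4*(-1*(-1)*0) = 4*(1*0) = 4*0 = 0)
a(Y, F) = 2*Y (a(Y, F) = Y + Y = 2*Y)
(a(1, -3)*z)*4 = ((2*1)*0)*4 = (2*0)*4 = 0*4 = 0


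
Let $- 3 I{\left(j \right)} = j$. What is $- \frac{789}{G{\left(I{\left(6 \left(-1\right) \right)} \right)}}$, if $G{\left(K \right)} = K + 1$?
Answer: $-263$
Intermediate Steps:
$I{\left(j \right)} = - \frac{j}{3}$
$G{\left(K \right)} = 1 + K$
$- \frac{789}{G{\left(I{\left(6 \left(-1\right) \right)} \right)}} = - \frac{789}{1 - \frac{6 \left(-1\right)}{3}} = - \frac{789}{1 - -2} = - \frac{789}{1 + 2} = - \frac{789}{3} = \left(-789\right) \frac{1}{3} = -263$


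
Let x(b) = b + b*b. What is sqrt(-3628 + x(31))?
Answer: 2*I*sqrt(659) ≈ 51.342*I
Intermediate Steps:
x(b) = b + b**2
sqrt(-3628 + x(31)) = sqrt(-3628 + 31*(1 + 31)) = sqrt(-3628 + 31*32) = sqrt(-3628 + 992) = sqrt(-2636) = 2*I*sqrt(659)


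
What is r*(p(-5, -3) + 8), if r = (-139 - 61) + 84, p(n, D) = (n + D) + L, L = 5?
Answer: -580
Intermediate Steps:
p(n, D) = 5 + D + n (p(n, D) = (n + D) + 5 = (D + n) + 5 = 5 + D + n)
r = -116 (r = -200 + 84 = -116)
r*(p(-5, -3) + 8) = -116*((5 - 3 - 5) + 8) = -116*(-3 + 8) = -116*5 = -580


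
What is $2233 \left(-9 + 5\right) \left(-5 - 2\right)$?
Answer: $62524$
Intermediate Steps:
$2233 \left(-9 + 5\right) \left(-5 - 2\right) = 2233 \left(\left(-4\right) \left(-7\right)\right) = 2233 \cdot 28 = 62524$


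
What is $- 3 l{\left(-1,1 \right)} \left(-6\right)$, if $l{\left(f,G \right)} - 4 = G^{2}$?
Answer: $90$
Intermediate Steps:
$l{\left(f,G \right)} = 4 + G^{2}$
$- 3 l{\left(-1,1 \right)} \left(-6\right) = - 3 \left(4 + 1^{2}\right) \left(-6\right) = - 3 \left(4 + 1\right) \left(-6\right) = \left(-3\right) 5 \left(-6\right) = \left(-15\right) \left(-6\right) = 90$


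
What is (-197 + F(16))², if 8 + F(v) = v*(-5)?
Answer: 81225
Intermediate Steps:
F(v) = -8 - 5*v (F(v) = -8 + v*(-5) = -8 - 5*v)
(-197 + F(16))² = (-197 + (-8 - 5*16))² = (-197 + (-8 - 80))² = (-197 - 88)² = (-285)² = 81225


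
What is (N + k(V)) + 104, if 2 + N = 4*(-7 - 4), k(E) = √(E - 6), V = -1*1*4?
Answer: 58 + I*√10 ≈ 58.0 + 3.1623*I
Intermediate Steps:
V = -4 (V = -1*4 = -4)
k(E) = √(-6 + E)
N = -46 (N = -2 + 4*(-7 - 4) = -2 + 4*(-11) = -2 - 44 = -46)
(N + k(V)) + 104 = (-46 + √(-6 - 4)) + 104 = (-46 + √(-10)) + 104 = (-46 + I*√10) + 104 = 58 + I*√10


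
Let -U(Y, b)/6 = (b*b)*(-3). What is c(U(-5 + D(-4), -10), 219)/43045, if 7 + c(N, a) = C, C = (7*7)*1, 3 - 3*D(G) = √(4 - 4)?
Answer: 42/43045 ≈ 0.00097572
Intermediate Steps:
D(G) = 1 (D(G) = 1 - √(4 - 4)/3 = 1 - √0/3 = 1 - ⅓*0 = 1 + 0 = 1)
U(Y, b) = 18*b² (U(Y, b) = -6*b*b*(-3) = -6*b²*(-3) = -(-18)*b² = 18*b²)
C = 49 (C = 49*1 = 49)
c(N, a) = 42 (c(N, a) = -7 + 49 = 42)
c(U(-5 + D(-4), -10), 219)/43045 = 42/43045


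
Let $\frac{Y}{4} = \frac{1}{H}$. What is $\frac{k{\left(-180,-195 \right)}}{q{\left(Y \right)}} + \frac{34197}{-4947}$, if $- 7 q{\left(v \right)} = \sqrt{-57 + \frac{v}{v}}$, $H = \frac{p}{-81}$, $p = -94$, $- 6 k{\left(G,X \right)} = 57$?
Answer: $- \frac{11399}{1649} - \frac{19 i \sqrt{14}}{8} \approx -6.9127 - 8.8864 i$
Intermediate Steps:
$k{\left(G,X \right)} = - \frac{19}{2}$ ($k{\left(G,X \right)} = \left(- \frac{1}{6}\right) 57 = - \frac{19}{2}$)
$H = \frac{94}{81}$ ($H = - \frac{94}{-81} = \left(-94\right) \left(- \frac{1}{81}\right) = \frac{94}{81} \approx 1.1605$)
$Y = \frac{162}{47}$ ($Y = \frac{4}{\frac{94}{81}} = 4 \cdot \frac{81}{94} = \frac{162}{47} \approx 3.4468$)
$q{\left(v \right)} = - \frac{2 i \sqrt{14}}{7}$ ($q{\left(v \right)} = - \frac{\sqrt{-57 + \frac{v}{v}}}{7} = - \frac{\sqrt{-57 + 1}}{7} = - \frac{\sqrt{-56}}{7} = - \frac{2 i \sqrt{14}}{7}$)
$\frac{k{\left(-180,-195 \right)}}{q{\left(Y \right)}} + \frac{34197}{-4947} = - \frac{19}{2 \left(- \frac{2 i \sqrt{14}}{7}\right)} + \frac{34197}{-4947} = - \frac{19 \frac{i \sqrt{14}}{4}}{2} + 34197 \left(- \frac{1}{4947}\right) = - \frac{19 i \sqrt{14}}{8} - \frac{11399}{1649} = - \frac{11399}{1649} - \frac{19 i \sqrt{14}}{8}$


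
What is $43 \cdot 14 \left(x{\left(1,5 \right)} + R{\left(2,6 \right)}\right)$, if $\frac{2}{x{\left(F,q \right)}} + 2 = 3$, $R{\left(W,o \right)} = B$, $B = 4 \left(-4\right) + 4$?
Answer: $-6020$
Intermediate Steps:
$B = -12$ ($B = -16 + 4 = -12$)
$R{\left(W,o \right)} = -12$
$x{\left(F,q \right)} = 2$ ($x{\left(F,q \right)} = \frac{2}{-2 + 3} = \frac{2}{1} = 2 \cdot 1 = 2$)
$43 \cdot 14 \left(x{\left(1,5 \right)} + R{\left(2,6 \right)}\right) = 43 \cdot 14 \left(2 - 12\right) = 602 \left(-10\right) = -6020$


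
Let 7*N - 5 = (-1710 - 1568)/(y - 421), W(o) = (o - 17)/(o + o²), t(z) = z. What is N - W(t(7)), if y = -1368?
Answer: 57837/50092 ≈ 1.1546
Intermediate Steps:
W(o) = (-17 + o)/(o + o²)
N = 12223/12523 (N = 5/7 + ((-1710 - 1568)/(-1368 - 421))/7 = 5/7 + (-3278/(-1789))/7 = 5/7 + (-3278*(-1/1789))/7 = 5/7 + (⅐)*(3278/1789) = 5/7 + 3278/12523 = 12223/12523 ≈ 0.97604)
N - W(t(7)) = 12223/12523 - (-17 + 7)/(7*(1 + 7)) = 12223/12523 - (-10)/(7*8) = 12223/12523 - 1*(-5/28) = 12223/12523 + 5/28 = 57837/50092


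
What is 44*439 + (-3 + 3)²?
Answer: 19316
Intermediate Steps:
44*439 + (-3 + 3)² = 19316 + 0² = 19316 + 0 = 19316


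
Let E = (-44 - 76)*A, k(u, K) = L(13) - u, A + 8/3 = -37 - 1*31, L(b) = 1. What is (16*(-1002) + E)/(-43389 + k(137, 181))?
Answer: 7552/43525 ≈ 0.17351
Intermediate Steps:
A = -212/3 (A = -8/3 + (-37 - 1*31) = -8/3 + (-37 - 31) = -8/3 - 68 = -212/3 ≈ -70.667)
k(u, K) = 1 - u
E = 8480 (E = (-44 - 76)*(-212/3) = -120*(-212/3) = 8480)
(16*(-1002) + E)/(-43389 + k(137, 181)) = (16*(-1002) + 8480)/(-43389 + (1 - 1*137)) = (-16032 + 8480)/(-43389 + (1 - 137)) = -7552/(-43389 - 136) = -7552/(-43525) = -7552*(-1/43525) = 7552/43525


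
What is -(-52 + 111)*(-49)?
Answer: 2891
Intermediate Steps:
-(-52 + 111)*(-49) = -59*(-49) = -1*(-2891) = 2891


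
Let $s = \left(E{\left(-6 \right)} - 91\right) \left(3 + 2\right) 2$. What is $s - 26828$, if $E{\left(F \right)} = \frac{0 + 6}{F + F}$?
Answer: $-27743$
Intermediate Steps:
$E{\left(F \right)} = \frac{3}{F}$ ($E{\left(F \right)} = \frac{6}{2 F} = 6 \frac{1}{2 F} = \frac{3}{F}$)
$s = -915$ ($s = \left(\frac{3}{-6} - 91\right) \left(3 + 2\right) 2 = \left(3 \left(- \frac{1}{6}\right) - 91\right) 5 \cdot 2 = \left(- \frac{1}{2} - 91\right) 10 = \left(- \frac{183}{2}\right) 10 = -915$)
$s - 26828 = -915 - 26828 = -27743$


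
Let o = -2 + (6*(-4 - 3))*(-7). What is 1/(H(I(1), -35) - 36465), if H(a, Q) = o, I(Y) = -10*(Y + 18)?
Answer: -1/36173 ≈ -2.7645e-5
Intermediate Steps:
o = 292 (o = -2 + (6*(-7))*(-7) = -2 - 42*(-7) = -2 + 294 = 292)
I(Y) = -180 - 10*Y (I(Y) = -10*(18 + Y) = -180 - 10*Y)
H(a, Q) = 292
1/(H(I(1), -35) - 36465) = 1/(292 - 36465) = 1/(-36173) = -1/36173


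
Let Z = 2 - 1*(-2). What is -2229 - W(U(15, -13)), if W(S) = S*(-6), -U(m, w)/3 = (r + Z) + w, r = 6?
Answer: -2175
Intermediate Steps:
Z = 4 (Z = 2 + 2 = 4)
U(m, w) = -30 - 3*w (U(m, w) = -3*((6 + 4) + w) = -3*(10 + w) = -30 - 3*w)
W(S) = -6*S
-2229 - W(U(15, -13)) = -2229 - (-6)*(-30 - 3*(-13)) = -2229 - (-6)*(-30 + 39) = -2229 - (-6)*9 = -2229 - 1*(-54) = -2229 + 54 = -2175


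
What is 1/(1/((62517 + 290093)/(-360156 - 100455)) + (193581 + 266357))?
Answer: 352610/162178277569 ≈ 2.1742e-6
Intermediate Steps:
1/(1/((62517 + 290093)/(-360156 - 100455)) + (193581 + 266357)) = 1/(1/(352610/(-460611)) + 459938) = 1/(1/(352610*(-1/460611)) + 459938) = 1/(1/(-352610/460611) + 459938) = 1/(-460611/352610 + 459938) = 1/(162178277569/352610) = 352610/162178277569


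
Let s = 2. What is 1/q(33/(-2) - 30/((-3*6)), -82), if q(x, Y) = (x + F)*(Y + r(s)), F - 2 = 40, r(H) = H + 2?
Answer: -1/2119 ≈ -0.00047192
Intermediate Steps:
r(H) = 2 + H
F = 42 (F = 2 + 40 = 42)
q(x, Y) = (4 + Y)*(42 + x) (q(x, Y) = (x + 42)*(Y + (2 + 2)) = (42 + x)*(Y + 4) = (42 + x)*(4 + Y) = (4 + Y)*(42 + x))
1/q(33/(-2) - 30/((-3*6)), -82) = 1/(168 + 4*(33/(-2) - 30/((-3*6))) + 42*(-82) - 82*(33/(-2) - 30/((-3*6)))) = 1/(168 + 4*(33*(-½) - 30/(-18)) - 3444 - 82*(33*(-½) - 30/(-18))) = 1/(168 + 4*(-33/2 - 30*(-1/18)) - 3444 - 82*(-33/2 - 30*(-1/18))) = 1/(168 + 4*(-33/2 + 5/3) - 3444 - 82*(-33/2 + 5/3)) = 1/(168 + 4*(-89/6) - 3444 - 82*(-89/6)) = 1/(168 - 178/3 - 3444 + 3649/3) = 1/(-2119) = -1/2119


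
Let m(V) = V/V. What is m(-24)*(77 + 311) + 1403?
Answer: 1791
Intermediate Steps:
m(V) = 1
m(-24)*(77 + 311) + 1403 = 1*(77 + 311) + 1403 = 1*388 + 1403 = 388 + 1403 = 1791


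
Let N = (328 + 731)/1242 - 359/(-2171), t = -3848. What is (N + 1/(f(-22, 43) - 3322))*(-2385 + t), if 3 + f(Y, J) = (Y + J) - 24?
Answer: -31729770233/5001984 ≈ -6343.4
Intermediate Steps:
f(Y, J) = -27 + J + Y (f(Y, J) = -3 + ((Y + J) - 24) = -3 + ((J + Y) - 24) = -3 + (-24 + J + Y) = -27 + J + Y)
N = 914989/898794 (N = 1059*(1/1242) - 359*(-1/2171) = 353/414 + 359/2171 = 914989/898794 ≈ 1.0180)
(N + 1/(f(-22, 43) - 3322))*(-2385 + t) = (914989/898794 + 1/((-27 + 43 - 22) - 3322))*(-2385 - 3848) = (914989/898794 + 1/(-6 - 3322))*(-6233) = (914989/898794 + 1/(-3328))*(-6233) = (914989/898794 - 1/3328)*(-6233) = (117084023/115045632)*(-6233) = -31729770233/5001984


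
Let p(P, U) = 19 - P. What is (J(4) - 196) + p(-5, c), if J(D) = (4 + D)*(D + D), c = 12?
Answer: -108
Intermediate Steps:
J(D) = 2*D*(4 + D) (J(D) = (4 + D)*(2*D) = 2*D*(4 + D))
(J(4) - 196) + p(-5, c) = (2*4*(4 + 4) - 196) + (19 - 1*(-5)) = (2*4*8 - 196) + (19 + 5) = (64 - 196) + 24 = -132 + 24 = -108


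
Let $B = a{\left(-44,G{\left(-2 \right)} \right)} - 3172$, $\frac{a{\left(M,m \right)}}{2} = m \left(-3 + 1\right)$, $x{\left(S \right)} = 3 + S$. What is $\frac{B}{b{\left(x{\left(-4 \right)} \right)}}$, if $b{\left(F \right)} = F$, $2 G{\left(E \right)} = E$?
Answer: $3168$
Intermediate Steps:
$G{\left(E \right)} = \frac{E}{2}$
$a{\left(M,m \right)} = - 4 m$ ($a{\left(M,m \right)} = 2 m \left(-3 + 1\right) = 2 m \left(-2\right) = 2 \left(- 2 m\right) = - 4 m$)
$B = -3168$ ($B = - 4 \cdot \frac{1}{2} \left(-2\right) - 3172 = \left(-4\right) \left(-1\right) - 3172 = 4 - 3172 = -3168$)
$\frac{B}{b{\left(x{\left(-4 \right)} \right)}} = - \frac{3168}{3 - 4} = - \frac{3168}{-1} = \left(-3168\right) \left(-1\right) = 3168$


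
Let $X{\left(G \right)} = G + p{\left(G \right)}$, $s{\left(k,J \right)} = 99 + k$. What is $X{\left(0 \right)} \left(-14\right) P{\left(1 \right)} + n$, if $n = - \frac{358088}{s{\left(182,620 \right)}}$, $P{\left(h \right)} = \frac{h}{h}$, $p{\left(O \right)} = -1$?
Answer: $- \frac{354154}{281} \approx -1260.3$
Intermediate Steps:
$P{\left(h \right)} = 1$
$n = - \frac{358088}{281}$ ($n = - \frac{358088}{99 + 182} = - \frac{358088}{281} \approx -1274.3$)
$X{\left(G \right)} = -1 + G$ ($X{\left(G \right)} = G - 1 = -1 + G$)
$X{\left(0 \right)} \left(-14\right) P{\left(1 \right)} + n = \left(-1 + 0\right) \left(-14\right) 1 - \frac{358088}{281} = \left(-1\right) \left(-14\right) 1 - \frac{358088}{281} = 14 \cdot 1 - \frac{358088}{281} = 14 - \frac{358088}{281} = - \frac{354154}{281}$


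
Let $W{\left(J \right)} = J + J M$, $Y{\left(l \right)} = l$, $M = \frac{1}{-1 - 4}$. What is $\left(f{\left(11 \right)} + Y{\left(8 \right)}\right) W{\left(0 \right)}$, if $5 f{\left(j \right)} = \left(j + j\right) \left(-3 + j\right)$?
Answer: $0$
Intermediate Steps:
$M = - \frac{1}{5}$ ($M = \frac{1}{-5} = - \frac{1}{5} \approx -0.2$)
$f{\left(j \right)} = \frac{2 j \left(-3 + j\right)}{5}$ ($f{\left(j \right)} = \frac{\left(j + j\right) \left(-3 + j\right)}{5} = \frac{2 j \left(-3 + j\right)}{5}$)
$W{\left(J \right)} = \frac{4 J}{5}$ ($W{\left(J \right)} = J + J \left(- \frac{1}{5}\right) = J - \frac{J}{5} = \frac{4 J}{5}$)
$\left(f{\left(11 \right)} + Y{\left(8 \right)}\right) W{\left(0 \right)} = \left(\frac{2}{5} \cdot 11 \left(-3 + 11\right) + 8\right) \frac{4}{5} \cdot 0 = \left(\frac{2}{5} \cdot 11 \cdot 8 + 8\right) 0 = \left(\frac{176}{5} + 8\right) 0 = \frac{216}{5} \cdot 0 = 0$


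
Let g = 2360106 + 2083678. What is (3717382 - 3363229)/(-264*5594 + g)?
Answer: 354153/2966968 ≈ 0.11937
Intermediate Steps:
g = 4443784
(3717382 - 3363229)/(-264*5594 + g) = (3717382 - 3363229)/(-264*5594 + 4443784) = 354153/(-1476816 + 4443784) = 354153/2966968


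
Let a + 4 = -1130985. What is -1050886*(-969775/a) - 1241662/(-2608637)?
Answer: -2658520484481440332/2950339751993 ≈ -9.0109e+5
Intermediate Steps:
a = -1130989 (a = -4 - 1130985 = -1130989)
-1050886*(-969775/a) - 1241662/(-2608637) = -1050886/((-1130989/(-969775))) - 1241662/(-2608637) = -1050886/((-1130989*(-1/969775))) - 1241662*(-1/2608637) = -1050886/1130989/969775 + 1241662/2608637 = -1050886*969775/1130989 + 1241662/2608637 = -1019122970650/1130989 + 1241662/2608637 = -2658520484481440332/2950339751993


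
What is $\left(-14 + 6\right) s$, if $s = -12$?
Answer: $96$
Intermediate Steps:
$\left(-14 + 6\right) s = \left(-14 + 6\right) \left(-12\right) = \left(-8\right) \left(-12\right) = 96$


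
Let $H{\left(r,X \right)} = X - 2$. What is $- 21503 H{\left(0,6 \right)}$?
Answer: $-86012$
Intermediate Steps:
$H{\left(r,X \right)} = -2 + X$
$- 21503 H{\left(0,6 \right)} = - 21503 \left(-2 + 6\right) = \left(-21503\right) 4 = -86012$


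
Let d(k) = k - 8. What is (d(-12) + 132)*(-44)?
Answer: -4928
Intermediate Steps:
d(k) = -8 + k
(d(-12) + 132)*(-44) = ((-8 - 12) + 132)*(-44) = (-20 + 132)*(-44) = 112*(-44) = -4928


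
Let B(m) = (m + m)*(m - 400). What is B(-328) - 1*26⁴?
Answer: 20592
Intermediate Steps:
B(m) = 2*m*(-400 + m) (B(m) = (2*m)*(-400 + m) = 2*m*(-400 + m))
B(-328) - 1*26⁴ = 2*(-328)*(-400 - 328) - 1*26⁴ = 2*(-328)*(-728) - 1*456976 = 477568 - 456976 = 20592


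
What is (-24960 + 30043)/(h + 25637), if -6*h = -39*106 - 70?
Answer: 15249/79013 ≈ 0.19299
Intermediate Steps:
h = 2102/3 (h = -(-39*106 - 70)/6 = -(-4134 - 70)/6 = -1/6*(-4204) = 2102/3 ≈ 700.67)
(-24960 + 30043)/(h + 25637) = (-24960 + 30043)/(2102/3 + 25637) = 5083/(79013/3) = 5083*(3/79013) = 15249/79013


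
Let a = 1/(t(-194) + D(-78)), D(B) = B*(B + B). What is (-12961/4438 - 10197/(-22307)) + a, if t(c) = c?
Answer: -729990339567/296351907971 ≈ -2.4633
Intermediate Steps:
D(B) = 2*B**2 (D(B) = B*(2*B) = 2*B**2)
a = 1/11974 (a = 1/(-194 + 2*(-78)**2) = 1/(-194 + 2*6084) = 1/(-194 + 12168) = 1/11974 ≈ 8.3514e-5)
(-12961/4438 - 10197/(-22307)) + a = (-12961/4438 - 10197/(-22307)) + 1/11974 = (-12961*1/4438 - 10197*(-1/22307)) + 1/11974 = (-12961/4438 + 10197/22307) + 1/11974 = -243866741/98998466 + 1/11974 = -729990339567/296351907971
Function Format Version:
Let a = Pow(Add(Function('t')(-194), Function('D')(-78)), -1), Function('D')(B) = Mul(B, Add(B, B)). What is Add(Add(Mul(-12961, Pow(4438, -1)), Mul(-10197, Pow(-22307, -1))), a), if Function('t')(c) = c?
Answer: Rational(-729990339567, 296351907971) ≈ -2.4633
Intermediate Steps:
Function('D')(B) = Mul(2, Pow(B, 2)) (Function('D')(B) = Mul(B, Mul(2, B)) = Mul(2, Pow(B, 2)))
a = Rational(1, 11974) (a = Pow(Add(-194, Mul(2, Pow(-78, 2))), -1) = Pow(Add(-194, Mul(2, 6084)), -1) = Pow(Add(-194, 12168), -1) = Pow(11974, -1) = Rational(1, 11974) ≈ 8.3514e-5)
Add(Add(Mul(-12961, Pow(4438, -1)), Mul(-10197, Pow(-22307, -1))), a) = Add(Add(Mul(-12961, Pow(4438, -1)), Mul(-10197, Pow(-22307, -1))), Rational(1, 11974)) = Add(Add(Mul(-12961, Rational(1, 4438)), Mul(-10197, Rational(-1, 22307))), Rational(1, 11974)) = Add(Add(Rational(-12961, 4438), Rational(10197, 22307)), Rational(1, 11974)) = Add(Rational(-243866741, 98998466), Rational(1, 11974)) = Rational(-729990339567, 296351907971)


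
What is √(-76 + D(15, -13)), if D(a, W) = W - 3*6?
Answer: I*√107 ≈ 10.344*I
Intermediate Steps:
D(a, W) = -18 + W (D(a, W) = W - 18 = -18 + W)
√(-76 + D(15, -13)) = √(-76 + (-18 - 13)) = √(-76 - 31) = √(-107) = I*√107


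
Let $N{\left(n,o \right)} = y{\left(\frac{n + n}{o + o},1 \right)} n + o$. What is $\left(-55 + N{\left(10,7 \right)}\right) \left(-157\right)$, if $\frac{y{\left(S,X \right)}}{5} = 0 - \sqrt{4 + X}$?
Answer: $7536 + 7850 \sqrt{5} \approx 25089.0$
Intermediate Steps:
$y{\left(S,X \right)} = - 5 \sqrt{4 + X}$ ($y{\left(S,X \right)} = 5 \left(0 - \sqrt{4 + X}\right) = 5 \left(- \sqrt{4 + X}\right) = - 5 \sqrt{4 + X}$)
$N{\left(n,o \right)} = o - 5 n \sqrt{5}$ ($N{\left(n,o \right)} = - 5 \sqrt{4 + 1} n + o = - 5 \sqrt{5} n + o = - 5 n \sqrt{5} + o = o - 5 n \sqrt{5}$)
$\left(-55 + N{\left(10,7 \right)}\right) \left(-157\right) = \left(-55 + \left(7 - 50 \sqrt{5}\right)\right) \left(-157\right) = \left(-48 - 50 \sqrt{5}\right) \left(-157\right) = 7536 + 7850 \sqrt{5}$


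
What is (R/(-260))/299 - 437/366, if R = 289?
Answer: -17039077/14226420 ≈ -1.1977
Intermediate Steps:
(R/(-260))/299 - 437/366 = (289/(-260))/299 - 437/366 = (289*(-1/260))*(1/299) - 437*1/366 = -289/260*1/299 - 437/366 = -289/77740 - 437/366 = -17039077/14226420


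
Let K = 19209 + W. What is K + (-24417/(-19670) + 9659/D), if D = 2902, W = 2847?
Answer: 314817235426/14270585 ≈ 22061.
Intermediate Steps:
K = 22056 (K = 19209 + 2847 = 22056)
K + (-24417/(-19670) + 9659/D) = 22056 + (-24417/(-19670) + 9659/2902) = 22056 + (-24417*(-1/19670) + 9659*(1/2902)) = 22056 + (24417/19670 + 9659/2902) = 22056 + 65212666/14270585 = 314817235426/14270585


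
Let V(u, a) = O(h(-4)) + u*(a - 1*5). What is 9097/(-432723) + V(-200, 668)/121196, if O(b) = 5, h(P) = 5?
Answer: -58479426197/52444296708 ≈ -1.1151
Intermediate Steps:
V(u, a) = 5 + u*(-5 + a) (V(u, a) = 5 + u*(a - 1*5) = 5 + u*(a - 5) = 5 + u*(-5 + a))
9097/(-432723) + V(-200, 668)/121196 = 9097/(-432723) + (5 - 5*(-200) + 668*(-200))/121196 = 9097*(-1/432723) + (5 + 1000 - 133600)*(1/121196) = -9097/432723 - 132595*1/121196 = -9097/432723 - 132595/121196 = -58479426197/52444296708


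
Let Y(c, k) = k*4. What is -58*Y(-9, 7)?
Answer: -1624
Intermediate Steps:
Y(c, k) = 4*k
-58*Y(-9, 7) = -232*7 = -58*28 = -1624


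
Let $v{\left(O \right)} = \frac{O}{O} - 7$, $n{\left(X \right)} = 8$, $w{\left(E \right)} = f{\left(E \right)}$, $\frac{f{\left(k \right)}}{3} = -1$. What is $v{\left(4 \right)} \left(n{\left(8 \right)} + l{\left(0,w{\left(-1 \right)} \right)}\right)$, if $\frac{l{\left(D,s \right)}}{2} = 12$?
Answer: $-192$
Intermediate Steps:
$f{\left(k \right)} = -3$ ($f{\left(k \right)} = 3 \left(-1\right) = -3$)
$w{\left(E \right)} = -3$
$v{\left(O \right)} = -6$ ($v{\left(O \right)} = 1 - 7 = -6$)
$l{\left(D,s \right)} = 24$ ($l{\left(D,s \right)} = 2 \cdot 12 = 24$)
$v{\left(4 \right)} \left(n{\left(8 \right)} + l{\left(0,w{\left(-1 \right)} \right)}\right) = - 6 \left(8 + 24\right) = \left(-6\right) 32 = -192$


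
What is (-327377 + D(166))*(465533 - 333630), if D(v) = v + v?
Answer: -43138216635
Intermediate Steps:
D(v) = 2*v
(-327377 + D(166))*(465533 - 333630) = (-327377 + 2*166)*(465533 - 333630) = (-327377 + 332)*131903 = -327045*131903 = -43138216635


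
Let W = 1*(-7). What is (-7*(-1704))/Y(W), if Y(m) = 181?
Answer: 11928/181 ≈ 65.901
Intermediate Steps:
W = -7
(-7*(-1704))/Y(W) = -7*(-1704)/181 = 11928*(1/181) = 11928/181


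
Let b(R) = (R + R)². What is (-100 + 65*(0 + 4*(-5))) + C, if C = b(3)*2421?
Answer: 85756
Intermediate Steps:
b(R) = 4*R² (b(R) = (2*R)² = 4*R²)
C = 87156 (C = (4*3²)*2421 = (4*9)*2421 = 36*2421 = 87156)
(-100 + 65*(0 + 4*(-5))) + C = (-100 + 65*(0 + 4*(-5))) + 87156 = (-100 + 65*(0 - 20)) + 87156 = (-100 + 65*(-20)) + 87156 = (-100 - 1300) + 87156 = -1400 + 87156 = 85756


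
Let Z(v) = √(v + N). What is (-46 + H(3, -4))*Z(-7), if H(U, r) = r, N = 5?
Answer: -50*I*√2 ≈ -70.711*I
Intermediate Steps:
Z(v) = √(5 + v) (Z(v) = √(v + 5) = √(5 + v))
(-46 + H(3, -4))*Z(-7) = (-46 - 4)*√(5 - 7) = -50*I*√2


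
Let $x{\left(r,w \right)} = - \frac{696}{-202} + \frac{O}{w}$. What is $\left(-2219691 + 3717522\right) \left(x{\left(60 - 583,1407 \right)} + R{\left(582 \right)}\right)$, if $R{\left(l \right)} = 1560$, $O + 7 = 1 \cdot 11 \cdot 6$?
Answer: $\frac{110930619541655}{47369} \approx 2.3418 \cdot 10^{9}$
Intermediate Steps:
$O = 59$ ($O = -7 + 1 \cdot 11 \cdot 6 = -7 + 11 \cdot 6 = -7 + 66 = 59$)
$x{\left(r,w \right)} = \frac{348}{101} + \frac{59}{w}$ ($x{\left(r,w \right)} = - \frac{696}{-202} + \frac{59}{w} = \left(-696\right) \left(- \frac{1}{202}\right) + \frac{59}{w} = \frac{348}{101} + \frac{59}{w}$)
$\left(-2219691 + 3717522\right) \left(x{\left(60 - 583,1407 \right)} + R{\left(582 \right)}\right) = \left(-2219691 + 3717522\right) \left(\left(\frac{348}{101} + \frac{59}{1407}\right) + 1560\right) = 1497831 \left(\left(\frac{348}{101} + 59 \cdot \frac{1}{1407}\right) + 1560\right) = 1497831 \left(\left(\frac{348}{101} + \frac{59}{1407}\right) + 1560\right) = 1497831 \left(\frac{495595}{142107} + 1560\right) = 1497831 \cdot \frac{222182515}{142107} = \frac{110930619541655}{47369}$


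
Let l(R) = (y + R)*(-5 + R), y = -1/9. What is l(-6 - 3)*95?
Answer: 109060/9 ≈ 12118.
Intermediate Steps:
y = -1/9 (y = -1*1/9 = -1/9 ≈ -0.11111)
l(R) = (-5 + R)*(-1/9 + R) (l(R) = (-1/9 + R)*(-5 + R) = (-5 + R)*(-1/9 + R))
l(-6 - 3)*95 = (5/9 + (-6 - 3)**2 - 46*(-6 - 3)/9)*95 = (5/9 + (-9)**2 - 46/9*(-9))*95 = (5/9 + 81 + 46)*95 = (1148/9)*95 = 109060/9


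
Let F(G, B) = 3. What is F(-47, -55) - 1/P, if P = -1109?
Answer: 3328/1109 ≈ 3.0009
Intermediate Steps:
F(-47, -55) - 1/P = 3 - 1/(-1109) = 3 - 1*(-1/1109) = 3 + 1/1109 = 3328/1109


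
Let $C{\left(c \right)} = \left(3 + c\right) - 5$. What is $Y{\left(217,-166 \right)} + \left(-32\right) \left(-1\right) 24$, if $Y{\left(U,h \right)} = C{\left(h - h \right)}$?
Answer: $766$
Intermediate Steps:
$C{\left(c \right)} = -2 + c$
$Y{\left(U,h \right)} = -2$ ($Y{\left(U,h \right)} = -2 + \left(h - h\right) = -2 + 0 = -2$)
$Y{\left(217,-166 \right)} + \left(-32\right) \left(-1\right) 24 = -2 + \left(-32\right) \left(-1\right) 24 = -2 + 32 \cdot 24 = -2 + 768 = 766$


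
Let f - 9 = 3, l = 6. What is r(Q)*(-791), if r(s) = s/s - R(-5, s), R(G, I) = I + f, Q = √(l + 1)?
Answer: 8701 + 791*√7 ≈ 10794.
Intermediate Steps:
Q = √7 (Q = √(6 + 1) = √7 ≈ 2.6458)
f = 12 (f = 9 + 3 = 12)
R(G, I) = 12 + I (R(G, I) = I + 12 = 12 + I)
r(s) = -11 - s (r(s) = s/s - (12 + s) = 1 + (-12 - s) = -11 - s)
r(Q)*(-791) = (-11 - √7)*(-791) = 8701 + 791*√7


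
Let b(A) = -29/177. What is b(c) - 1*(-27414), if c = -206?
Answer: 4852249/177 ≈ 27414.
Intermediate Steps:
b(A) = -29/177 (b(A) = -29*1/177 = -29/177)
b(c) - 1*(-27414) = -29/177 - 1*(-27414) = -29/177 + 27414 = 4852249/177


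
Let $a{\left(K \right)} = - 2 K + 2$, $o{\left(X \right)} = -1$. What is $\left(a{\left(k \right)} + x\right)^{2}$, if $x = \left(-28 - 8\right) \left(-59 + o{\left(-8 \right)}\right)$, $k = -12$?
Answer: $4778596$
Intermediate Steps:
$a{\left(K \right)} = 2 - 2 K$
$x = 2160$ ($x = \left(-28 - 8\right) \left(-59 - 1\right) = \left(-36\right) \left(-60\right) = 2160$)
$\left(a{\left(k \right)} + x\right)^{2} = \left(\left(2 - -24\right) + 2160\right)^{2} = \left(\left(2 + 24\right) + 2160\right)^{2} = \left(26 + 2160\right)^{2} = 2186^{2} = 4778596$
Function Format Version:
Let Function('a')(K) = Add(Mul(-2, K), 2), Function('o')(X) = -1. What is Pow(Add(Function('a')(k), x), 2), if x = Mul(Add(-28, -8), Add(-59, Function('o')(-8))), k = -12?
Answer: 4778596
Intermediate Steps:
Function('a')(K) = Add(2, Mul(-2, K))
x = 2160 (x = Mul(Add(-28, -8), Add(-59, -1)) = Mul(-36, -60) = 2160)
Pow(Add(Function('a')(k), x), 2) = Pow(Add(Add(2, Mul(-2, -12)), 2160), 2) = Pow(Add(Add(2, 24), 2160), 2) = Pow(Add(26, 2160), 2) = Pow(2186, 2) = 4778596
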